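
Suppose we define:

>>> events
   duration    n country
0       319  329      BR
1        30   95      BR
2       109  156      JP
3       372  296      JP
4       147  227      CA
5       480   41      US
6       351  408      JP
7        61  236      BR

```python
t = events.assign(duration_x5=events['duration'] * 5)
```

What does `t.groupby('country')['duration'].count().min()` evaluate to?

add column duration_x5 = events['duration'] * 5:
   duration    n country  duration_x5
0       319  329      BR         1595
1        30   95      BR          150
2       109  156      JP          545
3       372  296      JP         1860
4       147  227      CA          735
5       480   41      US         2400
6       351  408      JP         1755
7        61  236      BR          305
group by country, count of duration:
country
BR    3
CA    1
JP    3
US    1
Name: duration, dtype: int64
Taking the min of the resulting series gives 1.

1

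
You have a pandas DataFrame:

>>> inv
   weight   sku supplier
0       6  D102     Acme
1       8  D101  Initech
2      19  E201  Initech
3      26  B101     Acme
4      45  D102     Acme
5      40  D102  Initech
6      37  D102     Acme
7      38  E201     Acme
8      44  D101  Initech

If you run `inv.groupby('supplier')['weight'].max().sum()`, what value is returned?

group by supplier, max of weight:
supplier
Acme       45
Initech    44
Name: weight, dtype: int64
Taking the sum of the resulting series gives 89.

89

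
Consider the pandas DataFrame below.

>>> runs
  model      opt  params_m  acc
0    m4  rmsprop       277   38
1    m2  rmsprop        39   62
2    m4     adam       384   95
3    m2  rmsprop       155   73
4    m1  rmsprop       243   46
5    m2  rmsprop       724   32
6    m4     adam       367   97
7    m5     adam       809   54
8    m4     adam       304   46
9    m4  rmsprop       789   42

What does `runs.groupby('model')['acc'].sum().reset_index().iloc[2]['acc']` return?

318

group by model, sum of acc:
model
m1     46
m2    167
m4    318
m5     54
Name: acc, dtype: int64
reset_index():
  model  acc
0    m1   46
1    m2  167
2    m4  318
3    m5   54
The value at position 2, column 'acc' is 318.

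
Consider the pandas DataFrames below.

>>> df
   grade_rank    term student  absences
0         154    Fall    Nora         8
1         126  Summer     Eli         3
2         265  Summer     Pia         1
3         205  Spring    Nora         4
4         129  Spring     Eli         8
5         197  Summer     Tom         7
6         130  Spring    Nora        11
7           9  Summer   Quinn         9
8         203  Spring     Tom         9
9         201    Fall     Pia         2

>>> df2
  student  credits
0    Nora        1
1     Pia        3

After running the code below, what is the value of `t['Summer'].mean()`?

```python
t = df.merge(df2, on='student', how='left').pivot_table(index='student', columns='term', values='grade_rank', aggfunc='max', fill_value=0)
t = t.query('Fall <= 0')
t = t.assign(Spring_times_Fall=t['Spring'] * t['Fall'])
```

110.666666667

merge on 'student' (how='left') → 10 rows:
   grade_rank    term student  absences  credits
0         154    Fall    Nora         8      1.0
1         126  Summer     Eli         3      NaN
2         265  Summer     Pia         1      3.0
3         205  Spring    Nora         4      1.0
4         129  Spring     Eli         8      NaN
5         197  Summer     Tom         7      NaN
6         130  Spring    Nora        11      1.0
7           9  Summer   Quinn         9      NaN
8         203  Spring     Tom         9      NaN
9         201    Fall     Pia         2      3.0
pivot: rows=student, cols=term, max(grade_rank):
term     Fall  Spring  Summer
student                      
Eli         0     129     126
Nora      154     205       0
Pia       201       0     265
Quinn       0       0       9
Tom         0     203     197
filter rows where Fall <= 0:
term     Fall  Spring  Summer
student                      
Eli         0     129     126
Quinn       0       0       9
Tom         0     203     197
add column Spring_times_Fall = t['Spring'] * t['Fall']:
term     Fall  Spring  Summer  Spring_times_Fall
student                                         
Eli         0     129     126                  0
Quinn       0       0       9                  0
Tom         0     203     197                  0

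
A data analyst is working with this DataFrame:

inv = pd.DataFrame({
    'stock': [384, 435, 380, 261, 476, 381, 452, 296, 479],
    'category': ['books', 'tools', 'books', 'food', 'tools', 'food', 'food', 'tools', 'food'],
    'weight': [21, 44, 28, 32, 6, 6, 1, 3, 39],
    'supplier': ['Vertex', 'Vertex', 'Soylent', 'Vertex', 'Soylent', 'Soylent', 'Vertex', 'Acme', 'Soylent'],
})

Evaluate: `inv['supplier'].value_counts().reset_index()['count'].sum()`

9

value_counts of supplier:
supplier
Vertex     4
Soylent    4
Acme       1
Name: count, dtype: int64
reset_index():
  supplier  count
0   Vertex      4
1  Soylent      4
2     Acme      1
Then the sum of column 'count': 9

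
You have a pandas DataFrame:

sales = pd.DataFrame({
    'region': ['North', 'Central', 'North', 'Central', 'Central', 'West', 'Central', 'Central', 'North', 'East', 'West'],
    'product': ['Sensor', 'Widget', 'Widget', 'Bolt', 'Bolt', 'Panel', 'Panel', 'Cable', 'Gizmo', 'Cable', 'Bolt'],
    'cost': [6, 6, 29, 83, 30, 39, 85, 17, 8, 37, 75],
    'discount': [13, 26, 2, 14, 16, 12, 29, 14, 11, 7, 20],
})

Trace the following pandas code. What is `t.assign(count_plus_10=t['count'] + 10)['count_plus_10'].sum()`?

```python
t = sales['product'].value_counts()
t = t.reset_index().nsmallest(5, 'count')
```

58

value_counts of product:
product
Bolt      3
Widget    2
Panel     2
Cable     2
Sensor    1
Gizmo     1
Name: count, dtype: int64
reset_index():
  product  count
0    Bolt      3
1  Widget      2
2   Panel      2
3   Cable      2
4  Sensor      1
5   Gizmo      1
take 5 rows with smallest count:
  product  count
4  Sensor      1
5   Gizmo      1
1  Widget      2
2   Panel      2
3   Cable      2
add column count_plus_10 = t['count'] + 10:
  product  count  count_plus_10
4  Sensor      1             11
5   Gizmo      1             11
1  Widget      2             12
2   Panel      2             12
3   Cable      2             12
The sum of column 'count_plus_10' is 58.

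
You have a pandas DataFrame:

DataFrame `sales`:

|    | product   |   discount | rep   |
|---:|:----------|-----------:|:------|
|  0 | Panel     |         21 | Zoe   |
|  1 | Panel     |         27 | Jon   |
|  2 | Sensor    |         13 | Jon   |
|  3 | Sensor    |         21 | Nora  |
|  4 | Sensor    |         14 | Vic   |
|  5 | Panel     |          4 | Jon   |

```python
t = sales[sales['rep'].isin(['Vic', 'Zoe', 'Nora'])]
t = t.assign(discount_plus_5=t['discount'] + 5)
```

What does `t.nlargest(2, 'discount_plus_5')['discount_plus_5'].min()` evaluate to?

26

filter rows where rep in ['Vic', 'Zoe', 'Nora']:
  product  discount   rep
0   Panel        21   Zoe
3  Sensor        21  Nora
4  Sensor        14   Vic
add column discount_plus_5 = t['discount'] + 5:
  product  discount   rep  discount_plus_5
0   Panel        21   Zoe               26
3  Sensor        21  Nora               26
4  Sensor        14   Vic               19
take 2 rows with largest discount_plus_5:
  product  discount   rep  discount_plus_5
0   Panel        21   Zoe               26
3  Sensor        21  Nora               26
So min() = 26.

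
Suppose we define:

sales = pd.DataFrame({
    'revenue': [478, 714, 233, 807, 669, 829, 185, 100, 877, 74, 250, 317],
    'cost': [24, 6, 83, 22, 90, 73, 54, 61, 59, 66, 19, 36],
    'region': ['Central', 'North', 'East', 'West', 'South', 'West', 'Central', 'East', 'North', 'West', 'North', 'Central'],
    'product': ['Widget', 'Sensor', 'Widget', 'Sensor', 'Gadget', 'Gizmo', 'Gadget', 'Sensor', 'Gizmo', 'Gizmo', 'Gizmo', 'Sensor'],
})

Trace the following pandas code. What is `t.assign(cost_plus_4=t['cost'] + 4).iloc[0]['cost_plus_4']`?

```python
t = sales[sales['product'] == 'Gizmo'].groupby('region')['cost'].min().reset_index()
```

filter rows where product == 'Gizmo':
    revenue  cost region product
5       829    73   West   Gizmo
8       877    59  North   Gizmo
9        74    66   West   Gizmo
10      250    19  North   Gizmo
group by region, min of cost:
region
North    19
West     66
Name: cost, dtype: int64
reset_index():
  region  cost
0  North    19
1   West    66
add column cost_plus_4 = t['cost'] + 4:
  region  cost  cost_plus_4
0  North    19           23
1   West    66           70
value at position 0, column 'cost_plus_4' → 23

23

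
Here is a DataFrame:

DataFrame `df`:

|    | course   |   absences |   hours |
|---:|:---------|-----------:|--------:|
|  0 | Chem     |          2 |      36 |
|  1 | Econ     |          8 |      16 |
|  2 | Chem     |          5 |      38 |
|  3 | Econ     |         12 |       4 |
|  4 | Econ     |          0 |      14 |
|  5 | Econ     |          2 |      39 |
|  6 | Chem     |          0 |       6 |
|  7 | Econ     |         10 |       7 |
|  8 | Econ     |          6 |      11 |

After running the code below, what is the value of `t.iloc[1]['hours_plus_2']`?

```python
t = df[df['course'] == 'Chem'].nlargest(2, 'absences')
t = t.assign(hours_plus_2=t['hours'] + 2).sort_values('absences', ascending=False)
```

filter rows where course == 'Chem':
  course  absences  hours
0   Chem         2     36
2   Chem         5     38
6   Chem         0      6
take 2 rows with largest absences:
  course  absences  hours
2   Chem         5     38
0   Chem         2     36
add column hours_plus_2 = t['hours'] + 2:
  course  absences  hours  hours_plus_2
2   Chem         5     38            40
0   Chem         2     36            38
sort by absences descending:
  course  absences  hours  hours_plus_2
2   Chem         5     38            40
0   Chem         2     36            38
Taking the value at position 1, column 'hours_plus_2' gives 38.

38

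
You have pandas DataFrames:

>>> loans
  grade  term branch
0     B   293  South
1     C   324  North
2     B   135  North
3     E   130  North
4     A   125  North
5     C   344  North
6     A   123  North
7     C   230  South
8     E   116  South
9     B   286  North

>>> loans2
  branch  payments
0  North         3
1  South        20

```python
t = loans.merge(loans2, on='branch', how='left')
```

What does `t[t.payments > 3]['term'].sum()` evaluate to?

639

merge on 'branch' (how='left') → 10 rows:
  grade  term branch  payments
0     B   293  South        20
1     C   324  North         3
2     B   135  North         3
3     E   130  North         3
4     A   125  North         3
5     C   344  North         3
6     A   123  North         3
7     C   230  South        20
8     E   116  South        20
9     B   286  North         3
filter rows where payments > 3:
  grade  term branch  payments
0     B   293  South        20
7     C   230  South        20
8     E   116  South        20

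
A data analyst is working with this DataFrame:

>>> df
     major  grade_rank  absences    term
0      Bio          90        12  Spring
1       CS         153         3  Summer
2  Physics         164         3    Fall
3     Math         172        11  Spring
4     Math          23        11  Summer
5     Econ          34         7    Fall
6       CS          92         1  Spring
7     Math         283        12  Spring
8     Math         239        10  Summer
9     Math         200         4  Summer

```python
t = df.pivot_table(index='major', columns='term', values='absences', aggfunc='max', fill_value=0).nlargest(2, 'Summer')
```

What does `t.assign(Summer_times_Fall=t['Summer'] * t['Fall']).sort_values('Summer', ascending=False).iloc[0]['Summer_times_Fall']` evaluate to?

pivot: rows=major, cols=term, max(absences):
term     Fall  Spring  Summer
major                        
Bio         0      12       0
CS          0       1       3
Econ        7       0       0
Math        0      12      11
Physics     3       0       0
take 2 rows with largest Summer:
term   Fall  Spring  Summer
major                      
Math      0      12      11
CS        0       1       3
add column Summer_times_Fall = t['Summer'] * t['Fall']:
term   Fall  Spring  Summer  Summer_times_Fall
major                                         
Math      0      12      11                  0
CS        0       1       3                  0
sort by Summer descending:
term   Fall  Spring  Summer  Summer_times_Fall
major                                         
Math      0      12      11                  0
CS        0       1       3                  0

0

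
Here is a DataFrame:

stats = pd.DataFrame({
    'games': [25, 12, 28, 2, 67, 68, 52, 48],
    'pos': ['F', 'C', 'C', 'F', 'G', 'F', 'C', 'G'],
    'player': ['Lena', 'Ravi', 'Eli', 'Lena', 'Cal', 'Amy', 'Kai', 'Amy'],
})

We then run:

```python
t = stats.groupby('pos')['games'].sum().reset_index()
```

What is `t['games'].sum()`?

group by pos, sum of games:
pos
C     92
F     95
G    115
Name: games, dtype: int64
reset_index():
  pos  games
0   C     92
1   F     95
2   G    115

302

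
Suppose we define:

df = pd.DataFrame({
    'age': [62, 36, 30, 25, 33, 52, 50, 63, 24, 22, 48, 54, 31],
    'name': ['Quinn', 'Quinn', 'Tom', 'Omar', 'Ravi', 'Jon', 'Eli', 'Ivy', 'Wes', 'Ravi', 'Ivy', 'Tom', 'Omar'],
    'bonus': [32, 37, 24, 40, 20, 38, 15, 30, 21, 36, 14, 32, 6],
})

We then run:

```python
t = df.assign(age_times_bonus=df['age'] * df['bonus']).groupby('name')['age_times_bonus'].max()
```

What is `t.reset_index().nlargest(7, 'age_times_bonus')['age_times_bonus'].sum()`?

10120

add column age_times_bonus = df['age'] * df['bonus']:
    age   name  bonus  age_times_bonus
0    62  Quinn     32             1984
1    36  Quinn     37             1332
2    30    Tom     24              720
3    25   Omar     40             1000
4    33   Ravi     20              660
5    52    Jon     38             1976
6    50    Eli     15              750
7    63    Ivy     30             1890
8    24    Wes     21              504
9    22   Ravi     36              792
10   48    Ivy     14              672
11   54    Tom     32             1728
12   31   Omar      6              186
group by name, max of age_times_bonus:
name
Eli       750
Ivy      1890
Jon      1976
Omar     1000
Quinn    1984
Ravi      792
Tom      1728
Wes       504
Name: age_times_bonus, dtype: int64
reset_index():
    name  age_times_bonus
0    Eli              750
1    Ivy             1890
2    Jon             1976
3   Omar             1000
4  Quinn             1984
5   Ravi              792
6    Tom             1728
7    Wes              504
take 7 rows with largest age_times_bonus:
    name  age_times_bonus
4  Quinn             1984
2    Jon             1976
1    Ivy             1890
6    Tom             1728
3   Omar             1000
5   Ravi              792
0    Eli              750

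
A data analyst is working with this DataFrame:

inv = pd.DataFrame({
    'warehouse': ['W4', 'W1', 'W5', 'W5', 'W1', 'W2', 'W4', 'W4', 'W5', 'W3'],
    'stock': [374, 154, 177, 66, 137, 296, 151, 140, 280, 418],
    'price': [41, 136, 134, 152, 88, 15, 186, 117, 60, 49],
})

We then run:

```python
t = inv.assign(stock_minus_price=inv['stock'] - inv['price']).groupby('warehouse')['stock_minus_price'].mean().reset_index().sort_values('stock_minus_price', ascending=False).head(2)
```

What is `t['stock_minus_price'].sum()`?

650.0

add column stock_minus_price = inv['stock'] - inv['price']:
  warehouse  stock  price  stock_minus_price
0        W4    374     41                333
1        W1    154    136                 18
2        W5    177    134                 43
3        W5     66    152                -86
4        W1    137     88                 49
5        W2    296     15                281
6        W4    151    186                -35
7        W4    140    117                 23
8        W5    280     60                220
9        W3    418     49                369
group by warehouse, mean of stock_minus_price:
warehouse
W1     33.5
W2    281.0
W3    369.0
W4    107.0
W5     59.0
Name: stock_minus_price, dtype: float64
reset_index():
  warehouse  stock_minus_price
0        W1               33.5
1        W2              281.0
2        W3              369.0
3        W4              107.0
4        W5               59.0
sort by stock_minus_price descending:
  warehouse  stock_minus_price
2        W3              369.0
1        W2              281.0
3        W4              107.0
4        W5               59.0
0        W1               33.5
take first 2 rows:
  warehouse  stock_minus_price
2        W3              369.0
1        W2              281.0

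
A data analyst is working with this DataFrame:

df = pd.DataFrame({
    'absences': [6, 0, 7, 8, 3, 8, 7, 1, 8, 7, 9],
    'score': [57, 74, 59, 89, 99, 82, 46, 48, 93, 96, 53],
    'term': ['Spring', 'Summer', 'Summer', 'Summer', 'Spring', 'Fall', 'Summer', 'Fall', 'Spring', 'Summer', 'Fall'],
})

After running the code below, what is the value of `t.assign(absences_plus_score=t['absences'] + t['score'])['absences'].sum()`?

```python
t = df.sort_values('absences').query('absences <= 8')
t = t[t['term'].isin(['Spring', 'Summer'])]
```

sort by absences:
    absences  score    term
1          0     74  Summer
7          1     48    Fall
4          3     99  Spring
0          6     57  Spring
2          7     59  Summer
6          7     46  Summer
9          7     96  Summer
3          8     89  Summer
5          8     82    Fall
8          8     93  Spring
10         9     53    Fall
filter rows where absences <= 8:
   absences  score    term
1         0     74  Summer
7         1     48    Fall
4         3     99  Spring
0         6     57  Spring
2         7     59  Summer
6         7     46  Summer
9         7     96  Summer
3         8     89  Summer
5         8     82    Fall
8         8     93  Spring
filter rows where term in ['Spring', 'Summer']:
   absences  score    term
1         0     74  Summer
4         3     99  Spring
0         6     57  Spring
2         7     59  Summer
6         7     46  Summer
9         7     96  Summer
3         8     89  Summer
8         8     93  Spring
add column absences_plus_score = t['absences'] + t['score']:
   absences  score    term  absences_plus_score
1         0     74  Summer                   74
4         3     99  Spring                  102
0         6     57  Spring                   63
2         7     59  Summer                   66
6         7     46  Summer                   53
9         7     96  Summer                  103
3         8     89  Summer                   97
8         8     93  Spring                  101
So sum() = 46.

46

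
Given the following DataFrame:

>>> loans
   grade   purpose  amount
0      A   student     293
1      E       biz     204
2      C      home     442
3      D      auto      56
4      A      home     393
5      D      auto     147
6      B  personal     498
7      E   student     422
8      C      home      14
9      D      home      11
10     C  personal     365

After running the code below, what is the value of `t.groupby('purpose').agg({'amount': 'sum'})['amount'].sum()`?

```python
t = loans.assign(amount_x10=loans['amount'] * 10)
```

add column amount_x10 = loans['amount'] * 10:
   grade   purpose  amount  amount_x10
0      A   student     293        2930
1      E       biz     204        2040
2      C      home     442        4420
3      D      auto      56         560
4      A      home     393        3930
5      D      auto     147        1470
6      B  personal     498        4980
7      E   student     422        4220
8      C      home      14         140
9      D      home      11         110
10     C  personal     365        3650
group by purpose, sum of amount:
          amount
purpose         
auto         203
biz          204
home         860
personal     863
student      715
The sum of column 'amount' is 2845.

2845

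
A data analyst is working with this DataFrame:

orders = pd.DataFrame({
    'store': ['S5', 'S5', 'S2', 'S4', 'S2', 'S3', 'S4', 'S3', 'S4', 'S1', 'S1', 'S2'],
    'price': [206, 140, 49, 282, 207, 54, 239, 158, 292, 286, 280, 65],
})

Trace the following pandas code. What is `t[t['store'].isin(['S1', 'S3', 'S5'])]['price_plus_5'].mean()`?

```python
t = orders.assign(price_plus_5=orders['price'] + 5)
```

add column price_plus_5 = orders['price'] + 5:
   store  price  price_plus_5
0     S5    206           211
1     S5    140           145
2     S2     49            54
3     S4    282           287
4     S2    207           212
5     S3     54            59
6     S4    239           244
7     S3    158           163
8     S4    292           297
9     S1    286           291
10    S1    280           285
11    S2     65            70
filter rows where store in ['S1', 'S3', 'S5']:
   store  price  price_plus_5
0     S5    206           211
1     S5    140           145
5     S3     54            59
7     S3    158           163
9     S1    286           291
10    S1    280           285
The mean of column 'price_plus_5' is 192.333333333.

192.333333333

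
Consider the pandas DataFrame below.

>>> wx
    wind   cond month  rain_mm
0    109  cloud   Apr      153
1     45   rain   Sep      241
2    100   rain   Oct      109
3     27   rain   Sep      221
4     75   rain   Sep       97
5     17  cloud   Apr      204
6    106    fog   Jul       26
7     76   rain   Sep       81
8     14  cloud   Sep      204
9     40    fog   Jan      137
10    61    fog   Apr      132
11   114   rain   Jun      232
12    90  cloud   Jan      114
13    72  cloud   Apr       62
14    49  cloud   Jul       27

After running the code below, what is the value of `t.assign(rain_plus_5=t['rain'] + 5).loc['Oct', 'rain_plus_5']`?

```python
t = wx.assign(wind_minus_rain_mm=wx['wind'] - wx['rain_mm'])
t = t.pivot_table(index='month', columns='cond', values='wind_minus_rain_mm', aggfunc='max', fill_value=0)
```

add column wind_minus_rain_mm = wx['wind'] - wx['rain_mm']:
    wind   cond month  rain_mm  wind_minus_rain_mm
0    109  cloud   Apr      153                 -44
1     45   rain   Sep      241                -196
2    100   rain   Oct      109                  -9
3     27   rain   Sep      221                -194
4     75   rain   Sep       97                 -22
5     17  cloud   Apr      204                -187
6    106    fog   Jul       26                  80
7     76   rain   Sep       81                  -5
8     14  cloud   Sep      204                -190
9     40    fog   Jan      137                 -97
10    61    fog   Apr      132                 -71
11   114   rain   Jun      232                -118
12    90  cloud   Jan      114                 -24
13    72  cloud   Apr       62                  10
14    49  cloud   Jul       27                  22
pivot: rows=month, cols=cond, max(wind_minus_rain_mm):
cond   cloud  fog  rain
month                  
Apr       10  -71     0
Jan      -24  -97     0
Jul       22   80     0
Jun        0    0  -118
Oct        0    0    -9
Sep     -190    0    -5
add column rain_plus_5 = t['rain'] + 5:
cond   cloud  fog  rain  rain_plus_5
month                               
Apr       10  -71     0            5
Jan      -24  -97     0            5
Jul       22   80     0            5
Jun        0    0  -118         -113
Oct        0    0    -9           -4
Sep     -190    0    -5            0
Then the value at row 'Oct', column 'rain_plus_5': -4

-4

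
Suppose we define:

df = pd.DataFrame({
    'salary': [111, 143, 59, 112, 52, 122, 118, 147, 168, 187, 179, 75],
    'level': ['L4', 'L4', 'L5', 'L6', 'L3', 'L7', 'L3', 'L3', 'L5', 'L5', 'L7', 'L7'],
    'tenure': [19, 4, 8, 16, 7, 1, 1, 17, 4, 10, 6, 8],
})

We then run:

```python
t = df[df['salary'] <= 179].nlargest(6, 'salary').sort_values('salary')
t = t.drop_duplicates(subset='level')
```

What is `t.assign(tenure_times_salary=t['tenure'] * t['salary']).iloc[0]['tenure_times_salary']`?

filter rows where salary <= 179:
    salary level  tenure
0      111    L4      19
1      143    L4       4
2       59    L5       8
3      112    L6      16
4       52    L3       7
5      122    L7       1
6      118    L3       1
7      147    L3      17
8      168    L5       4
10     179    L7       6
11      75    L7       8
take 6 rows with largest salary:
    salary level  tenure
10     179    L7       6
8      168    L5       4
7      147    L3      17
1      143    L4       4
5      122    L7       1
6      118    L3       1
sort by salary:
    salary level  tenure
6      118    L3       1
5      122    L7       1
1      143    L4       4
7      147    L3      17
8      168    L5       4
10     179    L7       6
drop duplicate level (keep=first):
   salary level  tenure
6     118    L3       1
5     122    L7       1
1     143    L4       4
8     168    L5       4
add column tenure_times_salary = t['tenure'] * t['salary']:
   salary level  tenure  tenure_times_salary
6     118    L3       1                  118
5     122    L7       1                  122
1     143    L4       4                  572
8     168    L5       4                  672
The value at position 0, column 'tenure_times_salary' is 118.

118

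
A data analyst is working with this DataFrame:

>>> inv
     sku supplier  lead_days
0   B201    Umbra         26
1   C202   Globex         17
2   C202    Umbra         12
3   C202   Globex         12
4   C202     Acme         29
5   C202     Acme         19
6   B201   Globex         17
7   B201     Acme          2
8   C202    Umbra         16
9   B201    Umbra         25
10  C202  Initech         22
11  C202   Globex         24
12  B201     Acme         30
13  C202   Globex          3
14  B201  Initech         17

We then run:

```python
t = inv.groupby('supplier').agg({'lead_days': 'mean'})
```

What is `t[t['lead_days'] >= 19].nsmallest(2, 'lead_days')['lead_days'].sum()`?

39.25

group by supplier, mean of lead_days:
          lead_days
supplier           
Acme          20.00
Globex        14.60
Initech       19.50
Umbra         19.75
filter rows where lead_days >= 19:
          lead_days
supplier           
Acme          20.00
Initech       19.50
Umbra         19.75
take 2 rows with smallest lead_days:
          lead_days
supplier           
Initech       19.50
Umbra         19.75
Then the sum of column 'lead_days': 39.25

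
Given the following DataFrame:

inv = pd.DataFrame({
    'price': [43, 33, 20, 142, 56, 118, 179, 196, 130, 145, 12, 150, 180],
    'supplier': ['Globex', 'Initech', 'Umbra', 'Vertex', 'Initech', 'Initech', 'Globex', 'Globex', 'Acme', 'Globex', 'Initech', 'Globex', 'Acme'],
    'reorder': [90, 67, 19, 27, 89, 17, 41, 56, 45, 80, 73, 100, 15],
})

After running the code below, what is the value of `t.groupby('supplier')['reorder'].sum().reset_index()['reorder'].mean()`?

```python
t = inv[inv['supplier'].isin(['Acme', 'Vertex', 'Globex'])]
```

151.333333333

filter rows where supplier in ['Acme', 'Vertex', 'Globex']:
    price supplier  reorder
0      43   Globex       90
3     142   Vertex       27
6     179   Globex       41
7     196   Globex       56
8     130     Acme       45
9     145   Globex       80
11    150   Globex      100
12    180     Acme       15
group by supplier, sum of reorder:
supplier
Acme       60
Globex    367
Vertex     27
Name: reorder, dtype: int64
reset_index():
  supplier  reorder
0     Acme       60
1   Globex      367
2   Vertex       27
Finally, mean of column 'reorder' = 151.333333333.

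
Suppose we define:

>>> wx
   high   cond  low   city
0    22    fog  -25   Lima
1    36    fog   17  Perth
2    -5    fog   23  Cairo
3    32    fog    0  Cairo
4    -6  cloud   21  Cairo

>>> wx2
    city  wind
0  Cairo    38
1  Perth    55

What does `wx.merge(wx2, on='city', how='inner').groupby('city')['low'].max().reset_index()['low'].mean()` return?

20.0

merge on 'city' (how='inner') → 4 rows:
   high   cond  low   city  wind
0    36    fog   17  Perth    55
1    -5    fog   23  Cairo    38
2    32    fog    0  Cairo    38
3    -6  cloud   21  Cairo    38
group by city, max of low:
city
Cairo    23
Perth    17
Name: low, dtype: int64
reset_index():
    city  low
0  Cairo   23
1  Perth   17
Hence 20.0.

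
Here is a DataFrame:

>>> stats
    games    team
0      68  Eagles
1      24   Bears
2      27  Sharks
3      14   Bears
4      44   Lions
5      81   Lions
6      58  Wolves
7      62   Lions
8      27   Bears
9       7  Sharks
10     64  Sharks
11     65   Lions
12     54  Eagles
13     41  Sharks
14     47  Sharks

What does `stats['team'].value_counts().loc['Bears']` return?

3

value_counts of team:
team
Sharks    5
Lions     4
Bears     3
Eagles    2
Wolves    1
Name: count, dtype: int64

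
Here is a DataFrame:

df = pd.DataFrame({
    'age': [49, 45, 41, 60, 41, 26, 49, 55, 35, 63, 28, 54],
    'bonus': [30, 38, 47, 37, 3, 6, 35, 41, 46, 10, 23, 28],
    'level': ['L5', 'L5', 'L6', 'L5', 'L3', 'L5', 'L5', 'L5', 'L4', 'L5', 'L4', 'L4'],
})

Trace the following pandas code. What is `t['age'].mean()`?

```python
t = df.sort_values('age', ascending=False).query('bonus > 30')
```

sort by age descending:
    age  bonus level
9    63     10    L5
3    60     37    L5
7    55     41    L5
11   54     28    L4
0    49     30    L5
6    49     35    L5
1    45     38    L5
2    41     47    L6
4    41      3    L3
8    35     46    L4
10   28     23    L4
5    26      6    L5
filter rows where bonus > 30:
   age  bonus level
3   60     37    L5
7   55     41    L5
6   49     35    L5
1   45     38    L5
2   41     47    L6
8   35     46    L4
The mean of column 'age' is 47.5.

47.5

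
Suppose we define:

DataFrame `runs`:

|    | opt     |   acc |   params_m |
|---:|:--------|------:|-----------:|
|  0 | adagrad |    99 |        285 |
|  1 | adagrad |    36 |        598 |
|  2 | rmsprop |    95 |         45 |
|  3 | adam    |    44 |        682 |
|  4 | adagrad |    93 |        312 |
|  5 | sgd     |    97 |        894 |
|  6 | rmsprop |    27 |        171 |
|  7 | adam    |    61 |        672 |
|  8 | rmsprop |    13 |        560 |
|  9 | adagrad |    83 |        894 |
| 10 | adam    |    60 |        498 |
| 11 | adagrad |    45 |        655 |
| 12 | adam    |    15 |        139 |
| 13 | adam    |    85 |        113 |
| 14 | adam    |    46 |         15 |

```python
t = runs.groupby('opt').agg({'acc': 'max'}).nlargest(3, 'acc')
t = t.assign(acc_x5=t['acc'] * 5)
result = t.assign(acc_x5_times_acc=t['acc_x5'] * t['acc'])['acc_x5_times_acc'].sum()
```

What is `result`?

141175

group by opt, max of acc:
         acc
opt         
adagrad   99
adam      85
rmsprop   95
sgd       97
take 3 rows with largest acc:
         acc
opt         
adagrad   99
sgd       97
rmsprop   95
add column acc_x5 = t['acc'] * 5:
         acc  acc_x5
opt                 
adagrad   99     495
sgd       97     485
rmsprop   95     475
add column acc_x5_times_acc = t['acc_x5'] * t['acc']:
         acc  acc_x5  acc_x5_times_acc
opt                                   
adagrad   99     495             49005
sgd       97     485             47045
rmsprop   95     475             45125
Reading off the sum of column 'acc_x5_times_acc', we get 141175.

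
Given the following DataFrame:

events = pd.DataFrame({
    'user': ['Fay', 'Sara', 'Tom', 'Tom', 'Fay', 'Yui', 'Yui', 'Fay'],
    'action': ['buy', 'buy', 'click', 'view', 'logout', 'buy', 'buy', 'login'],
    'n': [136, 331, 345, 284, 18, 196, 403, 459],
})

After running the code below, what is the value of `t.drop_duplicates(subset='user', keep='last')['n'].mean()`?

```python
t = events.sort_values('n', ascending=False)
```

207.25

sort by n descending:
   user  action    n
7   Fay   login  459
6   Yui     buy  403
2   Tom   click  345
1  Sara     buy  331
3   Tom    view  284
5   Yui     buy  196
0   Fay     buy  136
4   Fay  logout   18
drop duplicate user (keep=last):
   user  action    n
1  Sara     buy  331
3   Tom    view  284
5   Yui     buy  196
4   Fay  logout   18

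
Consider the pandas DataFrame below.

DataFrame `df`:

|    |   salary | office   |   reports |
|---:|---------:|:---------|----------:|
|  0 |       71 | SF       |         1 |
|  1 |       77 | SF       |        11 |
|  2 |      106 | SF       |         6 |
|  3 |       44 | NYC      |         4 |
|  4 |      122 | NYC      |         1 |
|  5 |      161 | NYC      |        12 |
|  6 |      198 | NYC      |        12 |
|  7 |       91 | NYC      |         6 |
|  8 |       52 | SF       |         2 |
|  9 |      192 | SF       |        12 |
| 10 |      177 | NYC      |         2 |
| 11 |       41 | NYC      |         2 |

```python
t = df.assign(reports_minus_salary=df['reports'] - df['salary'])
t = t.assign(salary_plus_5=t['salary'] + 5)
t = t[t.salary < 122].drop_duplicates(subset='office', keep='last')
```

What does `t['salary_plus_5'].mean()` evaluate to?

add column reports_minus_salary = df['reports'] - df['salary']:
    salary office  reports  reports_minus_salary
0       71     SF        1                   -70
1       77     SF       11                   -66
2      106     SF        6                  -100
3       44    NYC        4                   -40
4      122    NYC        1                  -121
5      161    NYC       12                  -149
6      198    NYC       12                  -186
7       91    NYC        6                   -85
8       52     SF        2                   -50
9      192     SF       12                  -180
10     177    NYC        2                  -175
11      41    NYC        2                   -39
add column salary_plus_5 = t['salary'] + 5:
    salary office  reports  reports_minus_salary  salary_plus_5
0       71     SF        1                   -70             76
1       77     SF       11                   -66             82
2      106     SF        6                  -100            111
3       44    NYC        4                   -40             49
4      122    NYC        1                  -121            127
5      161    NYC       12                  -149            166
6      198    NYC       12                  -186            203
7       91    NYC        6                   -85             96
8       52     SF        2                   -50             57
9      192     SF       12                  -180            197
10     177    NYC        2                  -175            182
11      41    NYC        2                   -39             46
filter rows where salary < 122:
    salary office  reports  reports_minus_salary  salary_plus_5
0       71     SF        1                   -70             76
1       77     SF       11                   -66             82
2      106     SF        6                  -100            111
3       44    NYC        4                   -40             49
7       91    NYC        6                   -85             96
8       52     SF        2                   -50             57
11      41    NYC        2                   -39             46
drop duplicate office (keep=last):
    salary office  reports  reports_minus_salary  salary_plus_5
8       52     SF        2                   -50             57
11      41    NYC        2                   -39             46
Taking the mean of column 'salary_plus_5' gives 51.5.

51.5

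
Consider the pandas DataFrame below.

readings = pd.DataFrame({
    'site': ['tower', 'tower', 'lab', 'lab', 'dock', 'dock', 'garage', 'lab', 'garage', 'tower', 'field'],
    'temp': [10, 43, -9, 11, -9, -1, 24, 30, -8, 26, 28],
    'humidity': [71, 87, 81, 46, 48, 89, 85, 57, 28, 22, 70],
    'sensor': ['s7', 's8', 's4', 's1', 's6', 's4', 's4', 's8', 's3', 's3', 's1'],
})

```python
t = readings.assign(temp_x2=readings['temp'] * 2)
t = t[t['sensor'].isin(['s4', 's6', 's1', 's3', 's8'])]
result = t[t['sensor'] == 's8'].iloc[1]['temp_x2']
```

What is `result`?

add column temp_x2 = readings['temp'] * 2:
      site  temp  humidity sensor  temp_x2
0    tower    10        71     s7       20
1    tower    43        87     s8       86
2      lab    -9        81     s4      -18
3      lab    11        46     s1       22
4     dock    -9        48     s6      -18
5     dock    -1        89     s4       -2
6   garage    24        85     s4       48
7      lab    30        57     s8       60
8   garage    -8        28     s3      -16
9    tower    26        22     s3       52
10   field    28        70     s1       56
filter rows where sensor in ['s4', 's6', 's1', 's3', 's8']:
      site  temp  humidity sensor  temp_x2
1    tower    43        87     s8       86
2      lab    -9        81     s4      -18
3      lab    11        46     s1       22
4     dock    -9        48     s6      -18
5     dock    -1        89     s4       -2
6   garage    24        85     s4       48
7      lab    30        57     s8       60
8   garage    -8        28     s3      -16
9    tower    26        22     s3       52
10   field    28        70     s1       56
filter rows where sensor == 's8':
    site  temp  humidity sensor  temp_x2
1  tower    43        87     s8       86
7    lab    30        57     s8       60
Finally, value at position 1, column 'temp_x2' = 60.

60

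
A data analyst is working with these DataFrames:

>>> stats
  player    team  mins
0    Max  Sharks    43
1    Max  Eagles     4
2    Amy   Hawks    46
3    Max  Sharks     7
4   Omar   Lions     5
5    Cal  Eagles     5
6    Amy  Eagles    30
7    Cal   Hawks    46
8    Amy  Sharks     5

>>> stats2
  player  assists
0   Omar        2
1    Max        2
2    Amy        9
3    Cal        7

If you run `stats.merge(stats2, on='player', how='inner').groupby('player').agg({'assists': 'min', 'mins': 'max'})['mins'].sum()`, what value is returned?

140

merge on 'player' (how='inner') → 9 rows:
  player    team  mins  assists
0    Max  Sharks    43        2
1    Max  Eagles     4        2
2    Amy   Hawks    46        9
3    Max  Sharks     7        2
4   Omar   Lions     5        2
5    Cal  Eagles     5        7
6    Amy  Eagles    30        9
7    Cal   Hawks    46        7
8    Amy  Sharks     5        9
group by player: min(assists), max(mins):
        assists  mins
player               
Amy           9    46
Cal           7    46
Max           2    43
Omar          2     5
Reading off the sum of column 'mins', we get 140.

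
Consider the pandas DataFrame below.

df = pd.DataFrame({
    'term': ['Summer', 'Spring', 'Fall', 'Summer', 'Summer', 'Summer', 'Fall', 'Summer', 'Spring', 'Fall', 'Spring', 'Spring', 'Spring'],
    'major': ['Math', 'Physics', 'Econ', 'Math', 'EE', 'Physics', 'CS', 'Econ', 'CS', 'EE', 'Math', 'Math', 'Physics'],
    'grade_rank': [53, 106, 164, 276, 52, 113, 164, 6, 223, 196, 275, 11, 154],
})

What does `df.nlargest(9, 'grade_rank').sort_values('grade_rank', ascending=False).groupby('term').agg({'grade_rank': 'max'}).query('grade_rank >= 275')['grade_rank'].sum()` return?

take 9 rows with largest grade_rank:
      term    major  grade_rank
3   Summer     Math         276
10  Spring     Math         275
8   Spring       CS         223
9     Fall       EE         196
2     Fall     Econ         164
6     Fall       CS         164
12  Spring  Physics         154
5   Summer  Physics         113
1   Spring  Physics         106
sort by grade_rank descending:
      term    major  grade_rank
3   Summer     Math         276
10  Spring     Math         275
8   Spring       CS         223
9     Fall       EE         196
2     Fall     Econ         164
6     Fall       CS         164
12  Spring  Physics         154
5   Summer  Physics         113
1   Spring  Physics         106
group by term, max of grade_rank:
        grade_rank
term              
Fall           196
Spring         275
Summer         276
filter rows where grade_rank >= 275:
        grade_rank
term              
Spring         275
Summer         276

551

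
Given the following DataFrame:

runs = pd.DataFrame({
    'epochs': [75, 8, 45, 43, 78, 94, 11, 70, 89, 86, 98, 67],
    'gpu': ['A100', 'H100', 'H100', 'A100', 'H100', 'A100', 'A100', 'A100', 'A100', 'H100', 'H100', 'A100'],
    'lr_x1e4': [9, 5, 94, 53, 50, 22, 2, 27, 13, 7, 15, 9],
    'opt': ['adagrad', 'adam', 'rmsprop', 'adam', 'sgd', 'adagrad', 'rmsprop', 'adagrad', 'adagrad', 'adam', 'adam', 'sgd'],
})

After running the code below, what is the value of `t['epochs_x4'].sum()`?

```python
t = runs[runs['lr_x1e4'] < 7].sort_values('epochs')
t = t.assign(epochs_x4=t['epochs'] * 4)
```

filter rows where lr_x1e4 < 7:
   epochs   gpu  lr_x1e4      opt
1       8  H100        5     adam
6      11  A100        2  rmsprop
sort by epochs:
   epochs   gpu  lr_x1e4      opt
1       8  H100        5     adam
6      11  A100        2  rmsprop
add column epochs_x4 = t['epochs'] * 4:
   epochs   gpu  lr_x1e4      opt  epochs_x4
1       8  H100        5     adam         32
6      11  A100        2  rmsprop         44

76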